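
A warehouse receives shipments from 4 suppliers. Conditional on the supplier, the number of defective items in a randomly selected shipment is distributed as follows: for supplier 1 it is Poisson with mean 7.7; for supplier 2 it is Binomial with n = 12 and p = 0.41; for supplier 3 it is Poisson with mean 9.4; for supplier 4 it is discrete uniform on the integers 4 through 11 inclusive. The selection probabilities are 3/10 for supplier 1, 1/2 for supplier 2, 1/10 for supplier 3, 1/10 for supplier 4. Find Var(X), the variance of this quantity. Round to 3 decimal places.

7.846

Per component, 1: μ=7.7, E[X²]=66.99; 2: μ=4.92, E[X²]=27.1092; 3: μ=9.4, E[X²]=97.76; 4: μ=7.5, E[X²]=61.5.
E[X] = 0.3·7.7 + 0.5·4.92 + 0.1·9.4 + 0.1·7.5 = 6.46.
E[X²] = 0.3·66.99 + 0.5·27.1092 + 0.1·97.76 + 0.1·61.5 = 49.5776.
Var(X) = E[X²] − (E[X])² = 49.5776 − 41.7316 = 7.846.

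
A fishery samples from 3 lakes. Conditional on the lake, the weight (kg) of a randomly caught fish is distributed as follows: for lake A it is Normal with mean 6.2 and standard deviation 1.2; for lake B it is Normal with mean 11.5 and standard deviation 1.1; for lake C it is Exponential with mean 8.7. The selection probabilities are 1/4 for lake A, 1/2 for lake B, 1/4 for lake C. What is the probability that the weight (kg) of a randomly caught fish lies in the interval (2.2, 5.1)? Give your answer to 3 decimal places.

0.100

Conditional on each lake, P(2.2 < X < 5.1): A: 0.17923; B: 2.97456e-09; C: 0.220132.
By total probability, P(2.2 < X < 5.1) = 0.25·0.17923 + 0.5·2.97456e-09 + 0.25·0.220132 = 0.0998404.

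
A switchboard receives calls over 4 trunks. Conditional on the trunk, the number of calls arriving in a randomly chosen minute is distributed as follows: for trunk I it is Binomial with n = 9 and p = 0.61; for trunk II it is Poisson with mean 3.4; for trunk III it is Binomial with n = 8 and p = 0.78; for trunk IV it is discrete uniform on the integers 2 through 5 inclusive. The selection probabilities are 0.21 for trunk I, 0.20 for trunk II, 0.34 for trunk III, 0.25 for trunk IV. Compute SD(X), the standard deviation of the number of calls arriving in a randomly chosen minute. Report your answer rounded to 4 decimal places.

1.8782

Per component, I: μ=5.49, E[X²]=32.2812; II: μ=3.4, E[X²]=14.96; III: μ=6.24, E[X²]=40.3104; IV: μ=3.5, E[X²]=13.5.
E[X] = 0.21·5.49 + 0.2·3.4 + 0.34·6.24 + 0.25·3.5 = 4.8295.
E[X²] = 0.21·32.2812 + 0.2·14.96 + 0.34·40.3104 + 0.25·13.5 = 26.8516.
Var(X) = E[X²] − (E[X])² = 26.8516 − 23.3241 = 3.52752.
SD(X) = √3.52752 = 1.87817.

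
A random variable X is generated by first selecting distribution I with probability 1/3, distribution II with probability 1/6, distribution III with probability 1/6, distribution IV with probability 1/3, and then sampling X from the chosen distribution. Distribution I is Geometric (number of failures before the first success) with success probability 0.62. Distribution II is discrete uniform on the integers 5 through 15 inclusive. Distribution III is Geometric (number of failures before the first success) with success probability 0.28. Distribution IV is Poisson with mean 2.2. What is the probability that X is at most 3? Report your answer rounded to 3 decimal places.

0.721

Conditional on each component, P(X ≤ 3): I: 0.979149; II: 0; III: 0.731261; IV: 0.819352.
By total probability, P(X ≤ 3) = 0.333333·0.979149 + 0.166667·0 + 0.166667·0.731261 + 0.333333·0.819352 = 0.721377.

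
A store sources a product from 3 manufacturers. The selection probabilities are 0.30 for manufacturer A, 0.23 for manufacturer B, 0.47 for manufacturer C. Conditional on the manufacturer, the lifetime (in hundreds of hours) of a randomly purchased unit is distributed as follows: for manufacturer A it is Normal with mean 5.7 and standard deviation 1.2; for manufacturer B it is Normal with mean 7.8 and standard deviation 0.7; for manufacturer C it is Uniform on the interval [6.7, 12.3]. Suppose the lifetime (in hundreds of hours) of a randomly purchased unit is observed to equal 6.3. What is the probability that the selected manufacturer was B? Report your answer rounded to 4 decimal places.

0.1304

Likelihoods f(6.3 | ·): A: 0.293388; B: 0.057373; C: 0.
Posterior ∝ prior × likelihood. Numerator for B: 0.23·0.057373 = 0.0131958.
Normalizing constant: 0.3·0.293388 + 0.23·0.057373 + 0.47·0 = 0.101212.
P(B | observation) = 0.0131958 / 0.101212 = 0.130378.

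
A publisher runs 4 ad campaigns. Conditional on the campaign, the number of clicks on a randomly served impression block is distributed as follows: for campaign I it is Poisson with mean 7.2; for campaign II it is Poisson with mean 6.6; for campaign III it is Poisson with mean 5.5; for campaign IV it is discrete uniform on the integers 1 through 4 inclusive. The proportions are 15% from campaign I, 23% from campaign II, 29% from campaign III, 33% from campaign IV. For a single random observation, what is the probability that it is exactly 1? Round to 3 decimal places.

Conditional on each campaign, P(X = 1): I: 0.00537542; II: 0.00897843; III: 0.0224772; IV: 0.25.
By total probability, P(X = 1) = 0.15·0.00537542 + 0.23·0.00897843 + 0.29·0.0224772 + 0.33·0.25 = 0.0918898.

0.092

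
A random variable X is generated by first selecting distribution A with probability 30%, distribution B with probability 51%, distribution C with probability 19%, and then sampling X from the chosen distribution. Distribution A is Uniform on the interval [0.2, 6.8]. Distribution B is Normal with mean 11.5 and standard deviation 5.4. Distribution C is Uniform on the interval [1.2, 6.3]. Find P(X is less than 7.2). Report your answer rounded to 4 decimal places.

Conditional on each component, P(X < 7.2): A: 1; B: 0.21293; C: 1.
By total probability, P(X < 7.2) = 0.3·1 + 0.51·0.21293 + 0.19·1 = 0.598594.

0.5986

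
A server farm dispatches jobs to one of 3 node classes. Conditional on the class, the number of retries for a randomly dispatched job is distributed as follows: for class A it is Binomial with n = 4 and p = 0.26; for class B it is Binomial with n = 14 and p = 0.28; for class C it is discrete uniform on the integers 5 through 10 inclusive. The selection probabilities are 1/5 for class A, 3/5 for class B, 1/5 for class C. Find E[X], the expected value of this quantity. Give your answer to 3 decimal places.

4.060

Component means — A: 1.04; B: 3.92; C: 7.5.
E[X] = 0.2·1.04 + 0.6·3.92 + 0.2·7.5 = 4.06.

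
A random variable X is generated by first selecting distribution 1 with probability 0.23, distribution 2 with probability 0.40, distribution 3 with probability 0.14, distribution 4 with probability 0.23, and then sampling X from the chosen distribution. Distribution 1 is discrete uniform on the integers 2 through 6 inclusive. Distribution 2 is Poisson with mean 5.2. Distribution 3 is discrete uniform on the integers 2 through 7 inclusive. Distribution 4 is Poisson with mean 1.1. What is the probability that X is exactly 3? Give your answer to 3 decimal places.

0.138

Conditional on each component, P(X = 3): 1: 0.2; 2: 0.129279; 3: 0.166667; 4: 0.0738419.
By total probability, P(X = 3) = 0.23·0.2 + 0.4·0.129279 + 0.14·0.166667 + 0.23·0.0738419 = 0.138029.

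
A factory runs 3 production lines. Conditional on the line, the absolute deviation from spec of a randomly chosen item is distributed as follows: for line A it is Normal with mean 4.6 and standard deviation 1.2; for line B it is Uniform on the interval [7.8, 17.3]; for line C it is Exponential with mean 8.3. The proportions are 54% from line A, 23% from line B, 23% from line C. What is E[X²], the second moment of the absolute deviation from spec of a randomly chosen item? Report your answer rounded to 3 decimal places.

For each component E[X²] = Var + (mean)², giving A: 22.6; B: 165.023; C: 137.78.
Overall E[X²] = 0.54·22.6 + 0.23·165.023 + 0.23·137.78 = 81.8488.

81.849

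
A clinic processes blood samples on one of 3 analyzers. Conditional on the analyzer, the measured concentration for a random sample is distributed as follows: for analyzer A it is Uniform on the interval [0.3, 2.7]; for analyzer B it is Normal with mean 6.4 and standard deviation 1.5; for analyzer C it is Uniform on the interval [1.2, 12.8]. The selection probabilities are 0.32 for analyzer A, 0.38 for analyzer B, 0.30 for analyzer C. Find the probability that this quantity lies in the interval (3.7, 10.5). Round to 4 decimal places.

0.5410

Conditional on each analyzer, P(3.7 < X < 10.5): A: 0; B: 0.960935; C: 0.586207.
By total probability, P(3.7 < X < 10.5) = 0.32·0 + 0.38·0.960935 + 0.3·0.586207 = 0.541017.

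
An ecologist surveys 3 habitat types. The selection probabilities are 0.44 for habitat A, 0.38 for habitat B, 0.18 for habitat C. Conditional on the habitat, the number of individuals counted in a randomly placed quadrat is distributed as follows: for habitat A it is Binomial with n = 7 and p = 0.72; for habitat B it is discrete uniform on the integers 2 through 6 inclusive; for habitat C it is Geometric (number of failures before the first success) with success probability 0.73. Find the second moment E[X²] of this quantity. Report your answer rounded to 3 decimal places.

18.753

For each component E[X²] = Var + (mean)², giving A: 26.8128; B: 18; C: 0.64346.
Overall E[X²] = 0.44·26.8128 + 0.38·18 + 0.18·0.64346 = 18.7535.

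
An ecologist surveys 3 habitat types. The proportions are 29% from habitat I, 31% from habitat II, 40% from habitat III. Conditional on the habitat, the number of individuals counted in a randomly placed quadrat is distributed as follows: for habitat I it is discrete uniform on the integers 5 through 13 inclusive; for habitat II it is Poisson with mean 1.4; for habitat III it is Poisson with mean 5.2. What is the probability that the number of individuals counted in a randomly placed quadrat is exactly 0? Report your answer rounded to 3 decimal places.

Conditional on each habitat, P(X = 0): I: 0; II: 0.246597; III: 0.00551656.
By total probability, P(X = 0) = 0.29·0 + 0.31·0.246597 + 0.4·0.00551656 = 0.0786517.

0.079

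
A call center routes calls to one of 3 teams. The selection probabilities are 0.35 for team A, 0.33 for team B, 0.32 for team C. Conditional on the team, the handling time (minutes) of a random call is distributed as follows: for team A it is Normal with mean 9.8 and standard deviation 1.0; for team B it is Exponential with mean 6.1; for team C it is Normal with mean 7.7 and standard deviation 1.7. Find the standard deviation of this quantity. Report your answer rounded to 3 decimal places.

3.987

Per component, A: μ=9.8, E[X²]=97.04; B: μ=6.1, E[X²]=74.42; C: μ=7.7, E[X²]=62.18.
E[X] = 0.35·9.8 + 0.33·6.1 + 0.32·7.7 = 7.907.
E[X²] = 0.35·97.04 + 0.33·74.42 + 0.32·62.18 = 78.4202.
Var(X) = E[X²] − (E[X])² = 78.4202 − 62.5206 = 15.8996.
SD(X) = √15.8996 = 3.98742.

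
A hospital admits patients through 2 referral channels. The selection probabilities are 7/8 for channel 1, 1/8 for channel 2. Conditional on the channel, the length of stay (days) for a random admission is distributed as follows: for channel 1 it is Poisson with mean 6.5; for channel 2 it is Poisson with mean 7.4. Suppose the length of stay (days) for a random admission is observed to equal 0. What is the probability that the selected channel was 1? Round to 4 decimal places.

0.9451

Likelihoods P(X=0 | ·): 1: 0.00150344; 2: 0.000611253.
Posterior ∝ prior × likelihood. Numerator for 1: 0.875·0.00150344 = 0.00131551.
Normalizing constant: 0.875·0.00150344 + 0.125·0.000611253 = 0.00139192.
P(1 | observation) = 0.00131551 / 0.00139192 = 0.945107.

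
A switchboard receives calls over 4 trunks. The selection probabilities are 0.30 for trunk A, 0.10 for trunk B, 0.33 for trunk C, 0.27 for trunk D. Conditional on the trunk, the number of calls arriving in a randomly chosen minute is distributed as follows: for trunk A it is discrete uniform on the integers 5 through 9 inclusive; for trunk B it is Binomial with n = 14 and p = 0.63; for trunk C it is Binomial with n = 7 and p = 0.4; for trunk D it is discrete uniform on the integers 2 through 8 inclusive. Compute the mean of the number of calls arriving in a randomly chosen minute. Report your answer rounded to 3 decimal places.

Component means — A: 7; B: 8.82; C: 2.8; D: 5.
E[X] = 0.3·7 + 0.1·8.82 + 0.33·2.8 + 0.27·5 = 5.256.

5.256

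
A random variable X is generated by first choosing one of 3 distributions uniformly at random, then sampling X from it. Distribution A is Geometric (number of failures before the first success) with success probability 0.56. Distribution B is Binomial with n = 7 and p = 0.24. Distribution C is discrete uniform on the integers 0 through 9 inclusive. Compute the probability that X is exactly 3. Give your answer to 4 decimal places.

0.1030

Conditional on each component, P(X = 3): A: 0.047703; B: 0.16142; C: 0.1.
By total probability, P(X = 3) = 0.333333·0.047703 + 0.333333·0.16142 + 0.333333·0.1 = 0.103041.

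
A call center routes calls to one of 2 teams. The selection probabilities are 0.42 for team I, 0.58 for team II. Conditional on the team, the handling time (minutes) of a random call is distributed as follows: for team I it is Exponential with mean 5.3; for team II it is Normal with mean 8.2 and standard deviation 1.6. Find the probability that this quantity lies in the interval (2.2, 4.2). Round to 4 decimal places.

0.0907

Conditional on each team, P(2.2 < X < 4.2): I: 0.207545; II: 0.00612125.
By total probability, P(2.2 < X < 4.2) = 0.42·0.207545 + 0.58·0.00612125 = 0.0907192.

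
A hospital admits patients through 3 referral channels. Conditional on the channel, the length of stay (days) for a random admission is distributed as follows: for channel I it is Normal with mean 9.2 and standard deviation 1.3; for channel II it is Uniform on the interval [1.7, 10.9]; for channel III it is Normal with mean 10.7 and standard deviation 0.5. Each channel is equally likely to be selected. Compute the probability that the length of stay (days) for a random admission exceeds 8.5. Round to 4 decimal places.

0.6552

Conditional on each channel, P(X > 8.5): I: 0.704871; II: 0.26087; III: 0.999995.
By total probability, P(X > 8.5) = 0.333333·0.704871 + 0.333333·0.26087 + 0.333333·0.999995 = 0.655245.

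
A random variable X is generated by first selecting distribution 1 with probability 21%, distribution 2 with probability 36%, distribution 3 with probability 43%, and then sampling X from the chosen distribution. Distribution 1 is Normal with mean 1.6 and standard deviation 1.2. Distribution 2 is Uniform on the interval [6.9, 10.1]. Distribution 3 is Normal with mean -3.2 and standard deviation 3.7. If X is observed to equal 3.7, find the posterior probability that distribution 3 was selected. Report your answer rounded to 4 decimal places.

Likelihoods f(3.7 | ·): 1: 0.0718978; 2: 0; 3: 0.0189466.
Posterior ∝ prior × likelihood. Numerator for 3: 0.43·0.0189466 = 0.00814703.
Normalizing constant: 0.21·0.0718978 + 0.36·0 + 0.43·0.0189466 = 0.0232456.
P(3 | observation) = 0.00814703 / 0.0232456 = 0.350477.

0.3505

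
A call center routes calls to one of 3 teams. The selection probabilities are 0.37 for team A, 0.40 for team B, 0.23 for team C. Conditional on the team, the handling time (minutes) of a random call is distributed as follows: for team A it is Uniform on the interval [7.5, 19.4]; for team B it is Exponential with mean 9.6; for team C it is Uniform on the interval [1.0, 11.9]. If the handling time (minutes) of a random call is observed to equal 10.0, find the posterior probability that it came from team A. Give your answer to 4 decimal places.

Likelihoods f(10.0 | ·): A: 0.0840336; B: 0.0367569; C: 0.0917431.
Posterior ∝ prior × likelihood. Numerator for A: 0.37·0.0840336 = 0.0310924.
Normalizing constant: 0.37·0.0840336 + 0.4·0.0367569 + 0.23·0.0917431 = 0.0668961.
P(A | observation) = 0.0310924 / 0.0668961 = 0.464787.

0.4648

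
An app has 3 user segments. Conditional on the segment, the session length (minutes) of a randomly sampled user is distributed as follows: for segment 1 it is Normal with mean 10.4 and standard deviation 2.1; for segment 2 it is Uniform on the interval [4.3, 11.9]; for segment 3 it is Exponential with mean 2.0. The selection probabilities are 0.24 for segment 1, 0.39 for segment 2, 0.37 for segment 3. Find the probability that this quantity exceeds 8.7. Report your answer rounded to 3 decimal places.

Conditional on each segment, P(X > 8.7): 1: 0.790893; 2: 0.421053; 3: 0.0129068.
By total probability, P(X > 8.7) = 0.24·0.790893 + 0.39·0.421053 + 0.37·0.0129068 = 0.3588.

0.359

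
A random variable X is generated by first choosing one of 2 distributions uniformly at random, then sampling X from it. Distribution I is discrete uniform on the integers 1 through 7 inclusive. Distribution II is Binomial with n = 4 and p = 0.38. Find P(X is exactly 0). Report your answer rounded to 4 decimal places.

0.0739

Conditional on each component, P(X = 0): I: 0; II: 0.147763.
By total probability, P(X = 0) = 0.5·0 + 0.5·0.147763 = 0.0738817.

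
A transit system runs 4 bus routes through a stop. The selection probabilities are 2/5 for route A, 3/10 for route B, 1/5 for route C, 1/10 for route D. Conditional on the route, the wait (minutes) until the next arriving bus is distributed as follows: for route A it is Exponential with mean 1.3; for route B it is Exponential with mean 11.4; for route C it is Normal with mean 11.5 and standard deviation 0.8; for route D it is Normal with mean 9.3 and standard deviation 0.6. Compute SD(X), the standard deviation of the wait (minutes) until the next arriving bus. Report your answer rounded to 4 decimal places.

Per component, A: μ=1.3, E[X²]=3.38; B: μ=11.4, E[X²]=259.92; C: μ=11.5, E[X²]=132.89; D: μ=9.3, E[X²]=86.85.
E[X] = 0.4·1.3 + 0.3·11.4 + 0.2·11.5 + 0.1·9.3 = 7.17.
E[X²] = 0.4·3.38 + 0.3·259.92 + 0.2·132.89 + 0.1·86.85 = 114.591.
Var(X) = E[X²] − (E[X])² = 114.591 − 51.4089 = 63.1821.
SD(X) = √63.1821 = 7.94872.

7.9487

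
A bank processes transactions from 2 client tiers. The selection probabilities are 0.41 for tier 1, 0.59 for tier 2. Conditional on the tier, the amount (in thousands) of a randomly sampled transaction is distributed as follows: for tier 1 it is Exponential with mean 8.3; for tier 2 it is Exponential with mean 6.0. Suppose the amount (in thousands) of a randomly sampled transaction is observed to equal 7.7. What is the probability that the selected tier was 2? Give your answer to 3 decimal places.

0.582

Likelihoods f(7.7 | ·): 1: 0.0476455; 2: 0.0461853.
Posterior ∝ prior × likelihood. Numerator for 2: 0.59·0.0461853 = 0.0272494.
Normalizing constant: 0.41·0.0476455 + 0.59·0.0461853 = 0.046784.
P(2 | observation) = 0.0272494 / 0.046784 = 0.58245.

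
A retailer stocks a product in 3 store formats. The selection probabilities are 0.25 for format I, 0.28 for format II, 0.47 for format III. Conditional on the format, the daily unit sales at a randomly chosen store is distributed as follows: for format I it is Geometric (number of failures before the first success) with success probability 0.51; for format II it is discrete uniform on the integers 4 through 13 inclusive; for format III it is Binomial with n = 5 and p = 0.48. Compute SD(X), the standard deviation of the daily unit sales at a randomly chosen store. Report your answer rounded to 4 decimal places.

3.5336

Per component, I: μ=0.960784, E[X²]=2.807; II: μ=8.5, E[X²]=80.5; III: μ=2.4, E[X²]=7.008.
E[X] = 0.25·0.960784 + 0.28·8.5 + 0.47·2.4 = 3.7482.
E[X²] = 0.25·2.807 + 0.28·80.5 + 0.47·7.008 = 26.5355.
Var(X) = E[X²] − (E[X])² = 26.5355 − 14.049 = 12.4865.
SD(X) = √12.4865 = 3.53363.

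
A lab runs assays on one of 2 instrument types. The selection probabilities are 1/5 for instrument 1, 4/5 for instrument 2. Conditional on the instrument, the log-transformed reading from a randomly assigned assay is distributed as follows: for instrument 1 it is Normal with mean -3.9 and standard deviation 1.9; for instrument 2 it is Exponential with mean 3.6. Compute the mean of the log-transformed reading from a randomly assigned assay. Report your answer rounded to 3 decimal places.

2.100

Component means — 1: -3.9; 2: 3.6.
E[X] = 0.2·-3.9 + 0.8·3.6 = 2.1.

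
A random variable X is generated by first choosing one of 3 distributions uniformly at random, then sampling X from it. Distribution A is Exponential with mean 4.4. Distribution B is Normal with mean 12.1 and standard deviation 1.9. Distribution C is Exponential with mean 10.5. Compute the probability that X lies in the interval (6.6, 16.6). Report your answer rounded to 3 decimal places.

0.506

Conditional on each component, P(6.6 < X < 16.6): A: 0.200141; B: 0.989171; C: 0.327574.
By total probability, P(6.6 < X < 16.6) = 0.333333·0.200141 + 0.333333·0.989171 + 0.333333·0.327574 = 0.505629.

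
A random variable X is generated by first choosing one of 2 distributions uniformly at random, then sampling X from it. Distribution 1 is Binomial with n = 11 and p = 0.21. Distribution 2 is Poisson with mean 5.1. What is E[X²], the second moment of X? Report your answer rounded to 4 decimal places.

For each component E[X²] = Var + (mean)², giving 1: 7.161; 2: 31.11.
Overall E[X²] = 0.5·7.161 + 0.5·31.11 = 19.1355.

19.1355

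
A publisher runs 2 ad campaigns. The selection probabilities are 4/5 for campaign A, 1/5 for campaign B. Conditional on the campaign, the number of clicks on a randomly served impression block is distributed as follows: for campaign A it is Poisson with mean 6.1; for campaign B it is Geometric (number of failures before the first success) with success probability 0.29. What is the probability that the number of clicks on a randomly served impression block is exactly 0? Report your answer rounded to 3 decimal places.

0.060

Conditional on each campaign, P(X = 0): A: 0.00224287; B: 0.29.
By total probability, P(X = 0) = 0.8·0.00224287 + 0.2·0.29 = 0.0597943.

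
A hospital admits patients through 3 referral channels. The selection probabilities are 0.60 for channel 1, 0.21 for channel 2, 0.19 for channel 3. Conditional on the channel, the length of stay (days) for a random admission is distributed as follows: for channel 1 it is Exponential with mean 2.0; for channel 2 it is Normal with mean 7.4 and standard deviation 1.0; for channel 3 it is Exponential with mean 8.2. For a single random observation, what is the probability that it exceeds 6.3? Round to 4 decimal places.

0.2953

Conditional on each channel, P(X > 6.3): 1: 0.0428521; 2: 0.864334; 3: 0.463804.
By total probability, P(X > 6.3) = 0.6·0.0428521 + 0.21·0.864334 + 0.19·0.463804 = 0.295344.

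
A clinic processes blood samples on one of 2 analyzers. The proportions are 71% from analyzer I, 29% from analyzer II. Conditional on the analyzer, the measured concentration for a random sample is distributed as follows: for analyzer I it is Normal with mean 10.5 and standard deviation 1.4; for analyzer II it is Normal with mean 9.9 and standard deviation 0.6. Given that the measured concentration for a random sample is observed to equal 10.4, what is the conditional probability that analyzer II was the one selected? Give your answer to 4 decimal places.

0.4031

Likelihoods f(10.4 | ·): I: 0.284233; II: 0.469853.
Posterior ∝ prior × likelihood. Numerator for II: 0.29·0.469853 = 0.136257.
Normalizing constant: 0.71·0.284233 + 0.29·0.469853 = 0.338063.
P(II | observation) = 0.136257 / 0.338063 = 0.403054.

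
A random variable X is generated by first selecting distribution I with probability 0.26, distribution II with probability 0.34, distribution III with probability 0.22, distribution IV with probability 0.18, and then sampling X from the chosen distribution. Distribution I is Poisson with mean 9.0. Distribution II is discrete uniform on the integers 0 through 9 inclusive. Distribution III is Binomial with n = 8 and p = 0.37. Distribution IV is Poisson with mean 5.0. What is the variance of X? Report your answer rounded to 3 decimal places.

Per component, I: μ=9, E[X²]=90; II: μ=4.5, E[X²]=28.5; III: μ=2.96, E[X²]=10.6264; IV: μ=5, E[X²]=30.
E[X] = 0.26·9 + 0.34·4.5 + 0.22·2.96 + 0.18·5 = 5.4212.
E[X²] = 0.26·90 + 0.34·28.5 + 0.22·10.6264 + 0.18·30 = 40.8278.
Var(X) = E[X²] − (E[X])² = 40.8278 − 29.3894 = 11.4384.

11.438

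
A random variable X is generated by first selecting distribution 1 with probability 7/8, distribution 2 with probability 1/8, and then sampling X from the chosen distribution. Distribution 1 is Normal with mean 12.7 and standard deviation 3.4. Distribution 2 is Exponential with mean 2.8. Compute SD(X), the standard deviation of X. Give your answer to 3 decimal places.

Per component, 1: μ=12.7, E[X²]=172.85; 2: μ=2.8, E[X²]=15.68.
E[X] = 0.875·12.7 + 0.125·2.8 = 11.4625.
E[X²] = 0.875·172.85 + 0.125·15.68 = 153.204.
Var(X) = E[X²] − (E[X])² = 153.204 − 131.389 = 21.8148.
SD(X) = √21.8148 = 4.67064.

4.671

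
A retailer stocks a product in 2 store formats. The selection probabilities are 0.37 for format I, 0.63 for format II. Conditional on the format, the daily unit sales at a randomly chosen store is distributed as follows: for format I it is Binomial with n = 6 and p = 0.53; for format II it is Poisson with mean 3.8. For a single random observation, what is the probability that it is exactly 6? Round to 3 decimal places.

0.067

Conditional on each format, P(X = 6): I: 0.0221644; II: 0.0935513.
By total probability, P(X = 6) = 0.37·0.0221644 + 0.63·0.0935513 = 0.0671382.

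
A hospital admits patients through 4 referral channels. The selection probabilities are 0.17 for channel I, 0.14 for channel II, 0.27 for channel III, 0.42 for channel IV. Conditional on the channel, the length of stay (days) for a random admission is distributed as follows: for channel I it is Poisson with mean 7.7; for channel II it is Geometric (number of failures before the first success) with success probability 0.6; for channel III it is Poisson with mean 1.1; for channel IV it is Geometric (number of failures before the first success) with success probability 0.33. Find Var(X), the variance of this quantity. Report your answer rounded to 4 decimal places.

Per component, I: μ=7.7, E[X²]=66.99; II: μ=0.666667, E[X²]=1.55556; III: μ=1.1, E[X²]=2.31; IV: μ=2.0303, E[X²]=10.2746.
E[X] = 0.17·7.7 + 0.14·0.666667 + 0.27·1.1 + 0.42·2.0303 = 2.55206.
E[X²] = 0.17·66.99 + 0.14·1.55556 + 0.27·2.31 + 0.42·10.2746 = 16.5451.
Var(X) = E[X²] − (E[X])² = 16.5451 − 6.51301 = 10.0321.

10.0321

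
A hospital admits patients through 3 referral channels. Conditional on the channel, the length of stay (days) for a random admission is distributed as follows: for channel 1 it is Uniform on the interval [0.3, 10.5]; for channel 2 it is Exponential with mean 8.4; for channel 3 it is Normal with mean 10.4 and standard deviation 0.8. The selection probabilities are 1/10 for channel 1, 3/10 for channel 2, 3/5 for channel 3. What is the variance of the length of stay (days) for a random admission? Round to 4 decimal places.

Per component, 1: μ=5.4, E[X²]=37.83; 2: μ=8.4, E[X²]=141.12; 3: μ=10.4, E[X²]=108.8.
E[X] = 0.1·5.4 + 0.3·8.4 + 0.6·10.4 = 9.3.
E[X²] = 0.1·37.83 + 0.3·141.12 + 0.6·108.8 = 111.399.
Var(X) = E[X²] − (E[X])² = 111.399 − 86.49 = 24.909.

24.9090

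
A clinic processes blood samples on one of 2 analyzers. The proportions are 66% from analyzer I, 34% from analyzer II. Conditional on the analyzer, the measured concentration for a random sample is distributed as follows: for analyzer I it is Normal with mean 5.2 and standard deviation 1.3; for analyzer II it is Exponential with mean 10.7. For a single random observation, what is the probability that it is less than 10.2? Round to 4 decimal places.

Conditional on each analyzer, P(X < 10.2): I: 0.99994; II: 0.614522.
By total probability, P(X < 10.2) = 0.66·0.99994 + 0.34·0.614522 = 0.868898.

0.8689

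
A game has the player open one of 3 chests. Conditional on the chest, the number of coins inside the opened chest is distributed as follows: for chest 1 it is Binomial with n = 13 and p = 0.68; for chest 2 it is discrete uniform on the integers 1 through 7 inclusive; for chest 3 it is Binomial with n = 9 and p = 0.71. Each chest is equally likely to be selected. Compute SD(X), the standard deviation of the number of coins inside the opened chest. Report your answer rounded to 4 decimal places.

Per component, 1: μ=8.84, E[X²]=80.9744; 2: μ=4, E[X²]=20; 3: μ=6.39, E[X²]=42.6852.
E[X] = 0.333333·8.84 + 0.333333·4 + 0.333333·6.39 = 6.41.
E[X²] = 0.333333·80.9744 + 0.333333·20 + 0.333333·42.6852 = 47.8865.
Var(X) = E[X²] − (E[X])² = 47.8865 − 41.0881 = 6.79843.
SD(X) = √6.79843 = 2.60738.

2.6074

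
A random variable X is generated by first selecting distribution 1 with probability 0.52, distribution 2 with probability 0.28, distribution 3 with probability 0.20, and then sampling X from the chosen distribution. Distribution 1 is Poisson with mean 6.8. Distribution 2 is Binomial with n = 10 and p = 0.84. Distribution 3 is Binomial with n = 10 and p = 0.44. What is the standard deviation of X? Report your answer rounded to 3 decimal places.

2.505

Per component, 1: μ=6.8, E[X²]=53.04; 2: μ=8.4, E[X²]=71.904; 3: μ=4.4, E[X²]=21.824.
E[X] = 0.52·6.8 + 0.28·8.4 + 0.2·4.4 = 6.768.
E[X²] = 0.52·53.04 + 0.28·71.904 + 0.2·21.824 = 52.0787.
Var(X) = E[X²] − (E[X])² = 52.0787 − 45.8058 = 6.2729.
SD(X) = √6.2729 = 2.50458.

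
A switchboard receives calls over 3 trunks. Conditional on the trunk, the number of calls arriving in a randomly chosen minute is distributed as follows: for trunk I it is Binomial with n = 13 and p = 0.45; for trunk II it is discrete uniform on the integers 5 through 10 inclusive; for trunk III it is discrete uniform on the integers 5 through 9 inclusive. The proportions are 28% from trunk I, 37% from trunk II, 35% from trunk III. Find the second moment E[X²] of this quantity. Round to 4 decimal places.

For each component E[X²] = Var + (mean)², giving I: 37.44; II: 59.1667; III: 51.
Overall E[X²] = 0.28·37.44 + 0.37·59.1667 + 0.35·51 = 50.2249.

50.2249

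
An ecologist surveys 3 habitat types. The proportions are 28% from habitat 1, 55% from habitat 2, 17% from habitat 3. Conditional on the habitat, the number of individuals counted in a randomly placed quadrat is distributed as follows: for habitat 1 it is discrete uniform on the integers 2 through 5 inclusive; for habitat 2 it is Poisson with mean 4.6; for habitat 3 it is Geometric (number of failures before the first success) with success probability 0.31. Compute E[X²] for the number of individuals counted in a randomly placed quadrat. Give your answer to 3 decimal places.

For each component E[X²] = Var + (mean)², giving 1: 13.5; 2: 25.76; 3: 12.1342.
Overall E[X²] = 0.28·13.5 + 0.55·25.76 + 0.17·12.1342 = 20.0108.

20.011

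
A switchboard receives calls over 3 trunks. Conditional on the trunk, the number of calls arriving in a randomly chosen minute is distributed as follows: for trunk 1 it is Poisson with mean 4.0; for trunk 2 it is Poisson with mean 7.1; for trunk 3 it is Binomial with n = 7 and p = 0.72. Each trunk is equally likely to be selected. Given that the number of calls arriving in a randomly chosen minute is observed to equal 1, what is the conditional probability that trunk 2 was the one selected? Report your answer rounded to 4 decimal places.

Likelihoods P(X=1 | ·): 1: 0.0732626; 2: 0.00585824; 3: 0.00242873.
Posterior ∝ prior × likelihood. Numerator for 2: 0.333333·0.00585824 = 0.00195275.
Normalizing constant: 0.333333·0.0732626 + 0.333333·0.00585824 + 0.333333·0.00242873 = 0.0271832.
P(2 | observation) = 0.00195275 / 0.0271832 = 0.0718367.

0.0718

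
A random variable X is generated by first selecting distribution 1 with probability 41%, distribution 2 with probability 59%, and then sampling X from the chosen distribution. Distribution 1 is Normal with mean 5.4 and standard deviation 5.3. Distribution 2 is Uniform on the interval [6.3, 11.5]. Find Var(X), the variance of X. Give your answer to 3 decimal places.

Per component, 1: μ=5.4, E[X²]=57.25; 2: μ=8.9, E[X²]=81.4633.
E[X] = 0.41·5.4 + 0.59·8.9 = 7.465.
E[X²] = 0.41·57.25 + 0.59·81.4633 = 71.5359.
Var(X) = E[X²] − (E[X])² = 71.5359 − 55.7262 = 15.8096.

15.810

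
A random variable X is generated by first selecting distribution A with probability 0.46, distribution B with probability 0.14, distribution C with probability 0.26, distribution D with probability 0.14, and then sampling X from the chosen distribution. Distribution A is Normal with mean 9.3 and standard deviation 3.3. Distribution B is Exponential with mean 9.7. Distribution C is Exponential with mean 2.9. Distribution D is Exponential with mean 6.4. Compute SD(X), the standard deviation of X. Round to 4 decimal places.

Per component, A: μ=9.3, E[X²]=97.38; B: μ=9.7, E[X²]=188.18; C: μ=2.9, E[X²]=16.82; D: μ=6.4, E[X²]=81.92.
E[X] = 0.46·9.3 + 0.14·9.7 + 0.26·2.9 + 0.14·6.4 = 7.286.
E[X²] = 0.46·97.38 + 0.14·188.18 + 0.26·16.82 + 0.14·81.92 = 86.982.
Var(X) = E[X²] − (E[X])² = 86.982 − 53.0858 = 33.8962.
SD(X) = √33.8962 = 5.82204.

5.8220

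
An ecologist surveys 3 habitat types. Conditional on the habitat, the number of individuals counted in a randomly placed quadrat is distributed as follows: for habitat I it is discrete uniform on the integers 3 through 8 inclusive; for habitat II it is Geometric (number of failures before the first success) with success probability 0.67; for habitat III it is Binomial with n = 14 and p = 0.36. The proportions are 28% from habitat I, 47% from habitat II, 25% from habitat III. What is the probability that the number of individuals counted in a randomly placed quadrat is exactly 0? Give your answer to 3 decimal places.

Conditional on each habitat, P(X = 0): I: 0; II: 0.67; III: 0.00193428.
By total probability, P(X = 0) = 0.28·0 + 0.47·0.67 + 0.25·0.00193428 = 0.315384.

0.315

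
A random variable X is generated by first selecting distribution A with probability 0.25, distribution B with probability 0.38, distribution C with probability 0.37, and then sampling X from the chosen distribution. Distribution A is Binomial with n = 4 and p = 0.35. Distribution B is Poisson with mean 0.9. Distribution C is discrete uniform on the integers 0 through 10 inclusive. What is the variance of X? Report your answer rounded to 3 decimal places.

7.856

Per component, A: μ=1.4, E[X²]=2.87; B: μ=0.9, E[X²]=1.71; C: μ=5, E[X²]=35.
E[X] = 0.25·1.4 + 0.38·0.9 + 0.37·5 = 2.542.
E[X²] = 0.25·2.87 + 0.38·1.71 + 0.37·35 = 14.3173.
Var(X) = E[X²] − (E[X])² = 14.3173 − 6.46176 = 7.85554.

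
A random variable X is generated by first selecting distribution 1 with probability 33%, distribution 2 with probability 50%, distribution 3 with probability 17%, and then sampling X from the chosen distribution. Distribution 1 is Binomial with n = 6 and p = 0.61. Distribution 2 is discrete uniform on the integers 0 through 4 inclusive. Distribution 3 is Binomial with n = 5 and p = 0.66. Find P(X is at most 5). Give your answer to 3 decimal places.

0.983

Conditional on each component, P(X ≤ 5): 1: 0.94848; 2: 1; 3: 1.
By total probability, P(X ≤ 5) = 0.33·0.94848 + 0.5·1 + 0.17·1 = 0.982998.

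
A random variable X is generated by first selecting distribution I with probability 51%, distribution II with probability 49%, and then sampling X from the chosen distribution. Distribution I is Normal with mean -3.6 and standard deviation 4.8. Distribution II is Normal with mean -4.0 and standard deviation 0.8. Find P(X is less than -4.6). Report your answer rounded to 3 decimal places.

Conditional on each component, P(X < -4.6): I: 0.417484; II: 0.226627.
By total probability, P(X < -4.6) = 0.51·0.417484 + 0.49·0.226627 = 0.323964.

0.324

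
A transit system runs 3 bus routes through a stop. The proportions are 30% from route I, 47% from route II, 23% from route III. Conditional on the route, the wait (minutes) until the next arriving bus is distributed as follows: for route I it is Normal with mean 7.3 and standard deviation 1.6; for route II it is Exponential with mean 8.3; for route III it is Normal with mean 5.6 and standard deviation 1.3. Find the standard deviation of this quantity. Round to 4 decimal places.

Per component, I: μ=7.3, E[X²]=55.85; II: μ=8.3, E[X²]=137.78; III: μ=5.6, E[X²]=33.05.
E[X] = 0.3·7.3 + 0.47·8.3 + 0.23·5.6 = 7.379.
E[X²] = 0.3·55.85 + 0.47·137.78 + 0.23·33.05 = 89.1131.
Var(X) = E[X²] − (E[X])² = 89.1131 − 54.4496 = 34.6635.
SD(X) = √34.6635 = 5.88757.

5.8876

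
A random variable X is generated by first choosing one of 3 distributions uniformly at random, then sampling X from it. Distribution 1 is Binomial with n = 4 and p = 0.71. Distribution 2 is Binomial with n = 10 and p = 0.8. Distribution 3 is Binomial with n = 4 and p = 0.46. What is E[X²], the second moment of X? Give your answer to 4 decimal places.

For each component E[X²] = Var + (mean)², giving 1: 8.8892; 2: 65.6; 3: 4.3792.
Overall E[X²] = 0.333333·8.8892 + 0.333333·65.6 + 0.333333·4.3792 = 26.2895.

26.2895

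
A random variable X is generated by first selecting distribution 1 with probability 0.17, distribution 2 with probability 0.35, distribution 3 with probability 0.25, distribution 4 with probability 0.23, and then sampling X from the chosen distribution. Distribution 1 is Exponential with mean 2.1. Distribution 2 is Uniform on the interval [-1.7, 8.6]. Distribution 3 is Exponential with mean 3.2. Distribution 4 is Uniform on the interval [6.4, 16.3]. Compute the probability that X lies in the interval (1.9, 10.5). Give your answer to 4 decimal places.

Conditional on each component, P(1.9 < X < 10.5): 1: 0.3979; 2: 0.650485; 3: 0.514671; 4: 0.414141.
By total probability, P(1.9 < X < 10.5) = 0.17·0.3979 + 0.35·0.650485 + 0.25·0.514671 + 0.23·0.414141 = 0.519233.

0.5192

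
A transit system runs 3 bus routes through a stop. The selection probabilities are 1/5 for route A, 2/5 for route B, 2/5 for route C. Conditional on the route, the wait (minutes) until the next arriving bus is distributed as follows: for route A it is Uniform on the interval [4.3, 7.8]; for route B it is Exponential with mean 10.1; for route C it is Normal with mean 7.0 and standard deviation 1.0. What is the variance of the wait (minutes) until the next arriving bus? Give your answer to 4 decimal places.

44.3302

Per component, A: μ=6.05, E[X²]=37.6233; B: μ=10.1, E[X²]=204.02; C: μ=7, E[X²]=50.
E[X] = 0.2·6.05 + 0.4·10.1 + 0.4·7 = 8.05.
E[X²] = 0.2·37.6233 + 0.4·204.02 + 0.4·50 = 109.133.
Var(X) = E[X²] − (E[X])² = 109.133 − 64.8025 = 44.3302.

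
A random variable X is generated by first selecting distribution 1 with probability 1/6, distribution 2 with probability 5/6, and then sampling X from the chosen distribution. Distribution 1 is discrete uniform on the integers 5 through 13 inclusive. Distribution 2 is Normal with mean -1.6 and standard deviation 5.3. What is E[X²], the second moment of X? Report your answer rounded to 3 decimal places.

40.153

For each component E[X²] = Var + (mean)², giving 1: 87.6667; 2: 30.65.
Overall E[X²] = 0.166667·87.6667 + 0.833333·30.65 = 40.1528.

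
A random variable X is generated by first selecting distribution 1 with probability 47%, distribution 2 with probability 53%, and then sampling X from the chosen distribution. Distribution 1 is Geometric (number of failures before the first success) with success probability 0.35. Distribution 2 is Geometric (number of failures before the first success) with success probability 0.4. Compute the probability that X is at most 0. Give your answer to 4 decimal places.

Conditional on each component, P(X ≤ 0): 1: 0.35; 2: 0.4.
By total probability, P(X ≤ 0) = 0.47·0.35 + 0.53·0.4 = 0.3765.

0.3765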